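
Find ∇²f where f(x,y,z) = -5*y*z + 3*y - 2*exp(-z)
-2*exp(-z)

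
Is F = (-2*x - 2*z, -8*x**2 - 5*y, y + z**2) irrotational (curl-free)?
No, ∇×F = (1, -2, -16*x)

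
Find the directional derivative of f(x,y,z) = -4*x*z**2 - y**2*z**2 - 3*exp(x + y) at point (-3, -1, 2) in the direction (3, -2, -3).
sqrt(22)*(-196*exp(4) - 3)*exp(-4)/22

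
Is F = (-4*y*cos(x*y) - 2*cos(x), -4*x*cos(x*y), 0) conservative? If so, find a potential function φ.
Yes, F is conservative. φ = -2*sin(x) - 4*sin(x*y)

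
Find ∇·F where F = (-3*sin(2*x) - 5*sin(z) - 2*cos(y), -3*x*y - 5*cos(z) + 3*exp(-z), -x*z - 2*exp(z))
-4*x - 2*exp(z) - 6*cos(2*x)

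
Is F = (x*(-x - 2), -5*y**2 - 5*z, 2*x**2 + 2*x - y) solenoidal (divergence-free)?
No, ∇·F = -2*x - 10*y - 2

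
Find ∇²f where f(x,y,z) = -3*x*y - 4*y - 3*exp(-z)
-3*exp(-z)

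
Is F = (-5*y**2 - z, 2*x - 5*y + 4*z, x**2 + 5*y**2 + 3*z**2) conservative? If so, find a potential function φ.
No, ∇×F = (10*y - 4, -2*x - 1, 10*y + 2) ≠ 0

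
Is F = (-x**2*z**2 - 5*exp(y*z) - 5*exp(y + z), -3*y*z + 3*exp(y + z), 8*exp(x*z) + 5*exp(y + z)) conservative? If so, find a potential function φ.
No, ∇×F = (3*y + 2*exp(y + z), -2*x**2*z - 5*y*exp(y*z) - 8*z*exp(x*z) - 5*exp(y + z), 5*z*exp(y*z) + 5*exp(y + z)) ≠ 0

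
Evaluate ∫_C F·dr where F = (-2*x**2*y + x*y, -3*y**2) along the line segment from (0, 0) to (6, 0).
0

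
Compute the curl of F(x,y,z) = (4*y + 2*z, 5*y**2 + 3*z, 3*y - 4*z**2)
(0, 2, -4)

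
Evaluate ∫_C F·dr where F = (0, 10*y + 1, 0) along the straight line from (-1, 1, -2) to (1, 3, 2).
42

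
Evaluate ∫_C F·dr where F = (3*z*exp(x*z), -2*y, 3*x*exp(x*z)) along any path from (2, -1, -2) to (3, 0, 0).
4 - 3*exp(-4)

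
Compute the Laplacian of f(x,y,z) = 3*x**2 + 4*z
6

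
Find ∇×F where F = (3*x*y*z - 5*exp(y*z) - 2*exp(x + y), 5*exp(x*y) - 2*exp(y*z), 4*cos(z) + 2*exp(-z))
(2*y*exp(y*z), y*(3*x - 5*exp(y*z)), -3*x*z + 5*y*exp(x*y) + 5*z*exp(y*z) + 2*exp(x + y))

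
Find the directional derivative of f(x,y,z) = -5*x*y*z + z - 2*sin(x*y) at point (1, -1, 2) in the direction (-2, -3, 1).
sqrt(14)*(cos(1) + 8)/7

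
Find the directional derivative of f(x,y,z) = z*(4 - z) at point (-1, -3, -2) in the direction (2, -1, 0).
0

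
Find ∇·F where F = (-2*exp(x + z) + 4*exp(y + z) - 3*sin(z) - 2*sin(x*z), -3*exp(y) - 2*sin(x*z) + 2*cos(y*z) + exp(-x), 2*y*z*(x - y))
2*y*(x - y) - 2*z*sin(y*z) - 2*z*cos(x*z) - 3*exp(y) - 2*exp(x + z)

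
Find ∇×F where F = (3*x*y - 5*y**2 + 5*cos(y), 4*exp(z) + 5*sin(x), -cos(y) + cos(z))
(-4*exp(z) + sin(y), 0, -3*x + 10*y + 5*sin(y) + 5*cos(x))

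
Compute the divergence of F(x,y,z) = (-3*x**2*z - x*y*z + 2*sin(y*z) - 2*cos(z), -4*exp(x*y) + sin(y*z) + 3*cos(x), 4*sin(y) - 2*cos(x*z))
-6*x*z - 4*x*exp(x*y) + 2*x*sin(x*z) - y*z + z*cos(y*z)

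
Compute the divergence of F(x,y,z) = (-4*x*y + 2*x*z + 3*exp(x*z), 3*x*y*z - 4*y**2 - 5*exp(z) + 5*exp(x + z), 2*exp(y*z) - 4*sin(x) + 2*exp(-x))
3*x*z + 2*y*exp(y*z) - 12*y + 3*z*exp(x*z) + 2*z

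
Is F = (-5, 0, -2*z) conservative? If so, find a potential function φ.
Yes, F is conservative. φ = -5*x - z**2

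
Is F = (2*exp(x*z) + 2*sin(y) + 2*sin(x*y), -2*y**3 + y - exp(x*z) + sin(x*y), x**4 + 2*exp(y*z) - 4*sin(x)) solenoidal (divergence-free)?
No, ∇·F = x*cos(x*y) - 6*y**2 + 2*y*exp(y*z) + 2*y*cos(x*y) + 2*z*exp(x*z) + 1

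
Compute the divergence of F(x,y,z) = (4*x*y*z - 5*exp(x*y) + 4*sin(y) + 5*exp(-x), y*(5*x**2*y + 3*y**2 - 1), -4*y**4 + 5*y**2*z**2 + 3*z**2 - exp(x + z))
10*x**2*y + 10*y**2*z + 9*y**2 + 4*y*z - 5*y*exp(x*y) + 6*z - exp(x + z) - 1 - 5*exp(-x)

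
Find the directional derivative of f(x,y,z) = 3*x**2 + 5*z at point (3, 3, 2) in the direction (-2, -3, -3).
-51*sqrt(22)/22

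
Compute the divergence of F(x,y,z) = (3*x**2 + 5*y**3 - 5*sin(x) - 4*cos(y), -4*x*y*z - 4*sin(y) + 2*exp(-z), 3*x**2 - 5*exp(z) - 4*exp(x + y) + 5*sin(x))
-4*x*z + 6*x - 5*exp(z) - 5*cos(x) - 4*cos(y)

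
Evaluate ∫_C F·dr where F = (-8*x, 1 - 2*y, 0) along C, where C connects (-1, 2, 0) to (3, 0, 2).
-30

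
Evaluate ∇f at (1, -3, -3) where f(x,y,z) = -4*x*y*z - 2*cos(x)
(-36 + 2*sin(1), 12, 12)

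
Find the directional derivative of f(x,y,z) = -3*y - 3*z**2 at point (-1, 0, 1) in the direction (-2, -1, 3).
-15*sqrt(14)/14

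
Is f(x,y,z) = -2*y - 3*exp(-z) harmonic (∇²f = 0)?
No, ∇²f = -3*exp(-z)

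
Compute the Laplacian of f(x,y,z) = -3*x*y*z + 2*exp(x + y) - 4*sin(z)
4*exp(x + y) + 4*sin(z)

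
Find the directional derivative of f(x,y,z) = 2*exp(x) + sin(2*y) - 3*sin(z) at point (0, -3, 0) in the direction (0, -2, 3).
-sqrt(13)*(4*cos(6) + 9)/13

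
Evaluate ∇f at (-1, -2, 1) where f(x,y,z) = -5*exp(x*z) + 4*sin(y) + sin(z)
(-5*exp(-1), 4*cos(2), cos(1) + 5*exp(-1))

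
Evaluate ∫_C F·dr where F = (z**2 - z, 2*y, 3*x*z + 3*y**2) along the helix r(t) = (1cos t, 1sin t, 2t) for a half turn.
-4*pi**2 - 8 + 5*pi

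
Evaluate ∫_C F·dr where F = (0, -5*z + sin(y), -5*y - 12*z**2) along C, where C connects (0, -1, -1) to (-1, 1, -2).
43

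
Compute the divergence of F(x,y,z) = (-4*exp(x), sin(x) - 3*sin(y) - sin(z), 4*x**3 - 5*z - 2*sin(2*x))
-4*exp(x) - 3*cos(y) - 5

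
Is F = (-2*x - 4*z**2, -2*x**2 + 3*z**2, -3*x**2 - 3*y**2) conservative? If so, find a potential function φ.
No, ∇×F = (-6*y - 6*z, 6*x - 8*z, -4*x) ≠ 0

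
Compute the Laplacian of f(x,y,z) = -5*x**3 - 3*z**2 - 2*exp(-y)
-30*x - 6 - 2*exp(-y)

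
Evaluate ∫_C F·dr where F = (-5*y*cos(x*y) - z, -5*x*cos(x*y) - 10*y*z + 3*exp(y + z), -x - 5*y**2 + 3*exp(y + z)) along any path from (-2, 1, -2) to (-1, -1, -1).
-5*sin(2) - 5*sin(1) - 2 - 3*exp(-1) + 3*exp(-2)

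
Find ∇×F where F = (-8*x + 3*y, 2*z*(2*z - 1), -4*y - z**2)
(-8*z - 2, 0, -3)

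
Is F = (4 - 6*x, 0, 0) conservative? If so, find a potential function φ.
Yes, F is conservative. φ = x*(4 - 3*x)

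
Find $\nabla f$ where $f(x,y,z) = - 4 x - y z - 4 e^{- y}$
(-4, -z + 4*exp(-y), -y)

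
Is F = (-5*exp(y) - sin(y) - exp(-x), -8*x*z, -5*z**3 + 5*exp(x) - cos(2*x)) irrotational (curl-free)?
No, ∇×F = (8*x, -5*exp(x) - 2*sin(2*x), -8*z + 5*exp(y) + cos(y))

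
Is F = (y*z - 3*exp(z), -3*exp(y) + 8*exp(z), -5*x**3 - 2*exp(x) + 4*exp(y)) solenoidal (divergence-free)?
No, ∇·F = -3*exp(y)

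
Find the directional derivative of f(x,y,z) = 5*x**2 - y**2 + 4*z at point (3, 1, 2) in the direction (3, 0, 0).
30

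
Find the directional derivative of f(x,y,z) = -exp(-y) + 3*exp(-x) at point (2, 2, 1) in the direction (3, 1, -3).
-8*sqrt(19)*exp(-2)/19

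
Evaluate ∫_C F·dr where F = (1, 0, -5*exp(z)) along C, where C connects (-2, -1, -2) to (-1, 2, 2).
1 - 10*sinh(2)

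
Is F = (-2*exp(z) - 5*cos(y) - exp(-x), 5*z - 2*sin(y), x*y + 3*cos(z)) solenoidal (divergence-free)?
No, ∇·F = -3*sin(z) - 2*cos(y) + exp(-x)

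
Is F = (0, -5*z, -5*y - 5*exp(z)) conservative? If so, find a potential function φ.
Yes, F is conservative. φ = -5*y*z - 5*exp(z)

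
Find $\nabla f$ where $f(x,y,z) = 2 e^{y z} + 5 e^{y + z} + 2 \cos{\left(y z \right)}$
(0, 2*z*exp(y*z) - 2*z*sin(y*z) + 5*exp(y + z), 2*y*exp(y*z) - 2*y*sin(y*z) + 5*exp(y + z))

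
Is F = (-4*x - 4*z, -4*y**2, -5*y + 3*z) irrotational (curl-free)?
No, ∇×F = (-5, -4, 0)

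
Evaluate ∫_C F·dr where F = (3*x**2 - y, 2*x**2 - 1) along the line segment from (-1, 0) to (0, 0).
1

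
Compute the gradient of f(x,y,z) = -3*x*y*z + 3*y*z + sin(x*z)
(z*(-3*y + cos(x*z)), 3*z*(1 - x), -3*x*y + x*cos(x*z) + 3*y)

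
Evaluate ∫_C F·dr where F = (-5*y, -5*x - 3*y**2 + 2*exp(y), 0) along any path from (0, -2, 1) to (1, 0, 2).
-6 - 2*exp(-2)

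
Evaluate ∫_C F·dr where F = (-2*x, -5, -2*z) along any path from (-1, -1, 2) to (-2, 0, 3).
-13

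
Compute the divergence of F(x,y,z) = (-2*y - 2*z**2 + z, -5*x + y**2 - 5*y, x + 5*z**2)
2*y + 10*z - 5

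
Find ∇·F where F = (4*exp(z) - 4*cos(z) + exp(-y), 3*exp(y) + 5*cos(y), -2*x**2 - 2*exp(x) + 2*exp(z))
3*exp(y) + 2*exp(z) - 5*sin(y)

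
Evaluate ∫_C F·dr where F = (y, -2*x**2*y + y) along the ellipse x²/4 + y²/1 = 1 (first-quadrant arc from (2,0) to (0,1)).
-pi/2 - 3/2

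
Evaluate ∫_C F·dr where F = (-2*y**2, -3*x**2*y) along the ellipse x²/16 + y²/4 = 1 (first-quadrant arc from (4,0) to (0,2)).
-80/3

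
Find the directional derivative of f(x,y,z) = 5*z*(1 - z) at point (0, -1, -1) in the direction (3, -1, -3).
-45*sqrt(19)/19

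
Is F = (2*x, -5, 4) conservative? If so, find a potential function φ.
Yes, F is conservative. φ = x**2 - 5*y + 4*z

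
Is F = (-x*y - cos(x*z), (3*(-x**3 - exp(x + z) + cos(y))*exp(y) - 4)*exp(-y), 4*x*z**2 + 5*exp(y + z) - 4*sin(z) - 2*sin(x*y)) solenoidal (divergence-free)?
No, ∇·F = 8*x*z - y + z*sin(x*z) + 5*exp(y + z) - 3*sin(y) - 4*cos(z) + 4*exp(-y)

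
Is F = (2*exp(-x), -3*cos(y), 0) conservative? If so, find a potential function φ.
Yes, F is conservative. φ = -3*sin(y) - 2*exp(-x)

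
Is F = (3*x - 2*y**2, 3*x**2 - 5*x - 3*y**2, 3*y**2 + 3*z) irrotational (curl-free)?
No, ∇×F = (6*y, 0, 6*x + 4*y - 5)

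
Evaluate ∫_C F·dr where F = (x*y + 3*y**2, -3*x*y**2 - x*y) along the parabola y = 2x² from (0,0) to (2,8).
-29544/35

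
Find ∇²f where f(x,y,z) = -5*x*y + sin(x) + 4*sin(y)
-sin(x) - 4*sin(y)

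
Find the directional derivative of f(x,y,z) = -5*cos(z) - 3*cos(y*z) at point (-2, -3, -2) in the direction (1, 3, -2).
5*sqrt(14)*sin(2)/7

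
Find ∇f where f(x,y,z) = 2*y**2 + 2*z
(0, 4*y, 2)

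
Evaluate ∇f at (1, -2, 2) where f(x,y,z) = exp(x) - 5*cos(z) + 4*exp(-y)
(E, -4*exp(2), 5*sin(2))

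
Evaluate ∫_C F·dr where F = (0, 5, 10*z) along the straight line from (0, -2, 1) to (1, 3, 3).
65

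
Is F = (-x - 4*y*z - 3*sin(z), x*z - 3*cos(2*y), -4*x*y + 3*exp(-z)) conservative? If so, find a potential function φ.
No, ∇×F = (-5*x, -3*cos(z), 5*z) ≠ 0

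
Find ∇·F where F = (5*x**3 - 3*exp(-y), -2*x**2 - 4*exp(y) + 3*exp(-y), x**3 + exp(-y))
15*x**2 - sinh(y) - 7*cosh(y)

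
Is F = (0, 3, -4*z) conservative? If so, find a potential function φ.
Yes, F is conservative. φ = 3*y - 2*z**2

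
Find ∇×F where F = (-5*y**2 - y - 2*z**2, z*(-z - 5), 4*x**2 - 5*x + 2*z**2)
(2*z + 5, -8*x - 4*z + 5, 10*y + 1)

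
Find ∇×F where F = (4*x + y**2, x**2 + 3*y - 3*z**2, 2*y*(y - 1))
(4*y + 6*z - 2, 0, 2*x - 2*y)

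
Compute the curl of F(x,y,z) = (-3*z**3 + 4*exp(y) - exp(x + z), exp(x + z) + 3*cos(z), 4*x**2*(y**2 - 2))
(8*x**2*y - exp(x + z) + 3*sin(z), -8*x*(y**2 - 2) - 9*z**2 - exp(x + z), -4*exp(y) + exp(x + z))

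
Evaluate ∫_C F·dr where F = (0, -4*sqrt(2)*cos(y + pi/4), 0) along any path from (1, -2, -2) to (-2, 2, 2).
-8*sin(2)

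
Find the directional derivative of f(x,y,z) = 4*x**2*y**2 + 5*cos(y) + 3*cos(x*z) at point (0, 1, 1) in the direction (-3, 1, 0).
-sqrt(10)*sin(1)/2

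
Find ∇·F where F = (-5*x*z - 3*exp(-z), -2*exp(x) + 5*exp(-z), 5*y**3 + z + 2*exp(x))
1 - 5*z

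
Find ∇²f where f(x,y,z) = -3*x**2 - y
-6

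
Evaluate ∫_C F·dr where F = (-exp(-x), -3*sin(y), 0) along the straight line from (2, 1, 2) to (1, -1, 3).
-(1 - E)*exp(-2)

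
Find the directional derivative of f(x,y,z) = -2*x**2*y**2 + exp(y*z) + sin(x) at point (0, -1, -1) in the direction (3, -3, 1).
sqrt(19)*(3 + 2*E)/19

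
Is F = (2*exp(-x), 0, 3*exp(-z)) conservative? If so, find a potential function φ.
Yes, F is conservative. φ = -3*exp(-z) - 2*exp(-x)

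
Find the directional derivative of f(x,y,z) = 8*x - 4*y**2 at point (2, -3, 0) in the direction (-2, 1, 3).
4*sqrt(14)/7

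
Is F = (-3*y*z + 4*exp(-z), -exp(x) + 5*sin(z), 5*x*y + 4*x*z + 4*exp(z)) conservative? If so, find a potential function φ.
No, ∇×F = (5*x - 5*cos(z), -8*y - 4*z - 4*exp(-z), 3*z - exp(x)) ≠ 0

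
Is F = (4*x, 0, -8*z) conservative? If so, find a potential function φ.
Yes, F is conservative. φ = 2*x**2 - 4*z**2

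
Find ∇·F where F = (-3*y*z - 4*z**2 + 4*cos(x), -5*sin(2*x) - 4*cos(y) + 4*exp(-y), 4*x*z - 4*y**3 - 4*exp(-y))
4*((x - sin(x) + sin(y))*exp(y) - 1)*exp(-y)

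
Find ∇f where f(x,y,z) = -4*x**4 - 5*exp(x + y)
(-16*x**3 - 5*exp(x + y), -5*exp(x + y), 0)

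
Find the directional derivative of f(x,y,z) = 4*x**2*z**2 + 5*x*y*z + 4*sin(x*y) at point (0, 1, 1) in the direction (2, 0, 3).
18*sqrt(13)/13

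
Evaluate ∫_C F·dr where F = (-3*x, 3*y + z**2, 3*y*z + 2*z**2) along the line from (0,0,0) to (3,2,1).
-25/6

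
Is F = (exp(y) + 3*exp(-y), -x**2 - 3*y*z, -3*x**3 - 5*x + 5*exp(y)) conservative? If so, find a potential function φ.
No, ∇×F = (3*y + 5*exp(y), 9*x**2 + 5, -2*x - exp(y) + 3*exp(-y)) ≠ 0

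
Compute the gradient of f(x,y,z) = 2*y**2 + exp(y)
(0, 4*y + exp(y), 0)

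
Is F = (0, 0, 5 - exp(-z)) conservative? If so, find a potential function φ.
Yes, F is conservative. φ = 5*z + exp(-z)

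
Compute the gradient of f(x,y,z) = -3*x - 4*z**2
(-3, 0, -8*z)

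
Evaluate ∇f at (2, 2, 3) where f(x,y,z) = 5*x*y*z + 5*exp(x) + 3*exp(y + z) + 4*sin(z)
(30 + 5*exp(2), 30 + 3*exp(5), 4*cos(3) + 20 + 3*exp(5))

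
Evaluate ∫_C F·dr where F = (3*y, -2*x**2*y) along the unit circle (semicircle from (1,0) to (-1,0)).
-3*pi/2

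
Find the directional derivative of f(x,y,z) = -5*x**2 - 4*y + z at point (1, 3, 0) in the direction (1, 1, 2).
-2*sqrt(6)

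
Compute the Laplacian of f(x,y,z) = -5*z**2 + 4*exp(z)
4*exp(z) - 10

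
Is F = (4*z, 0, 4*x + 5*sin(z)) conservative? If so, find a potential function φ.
Yes, F is conservative. φ = 4*x*z - 5*cos(z)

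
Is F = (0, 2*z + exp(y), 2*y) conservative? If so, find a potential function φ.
Yes, F is conservative. φ = 2*y*z + exp(y)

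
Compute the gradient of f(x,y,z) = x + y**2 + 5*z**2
(1, 2*y, 10*z)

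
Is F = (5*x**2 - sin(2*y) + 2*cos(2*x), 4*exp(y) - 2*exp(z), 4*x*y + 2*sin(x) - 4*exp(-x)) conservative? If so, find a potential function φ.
No, ∇×F = (4*x + 2*exp(z), -4*y - 2*cos(x) - 4*exp(-x), 2*cos(2*y)) ≠ 0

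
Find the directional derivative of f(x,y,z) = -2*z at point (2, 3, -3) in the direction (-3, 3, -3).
2*sqrt(3)/3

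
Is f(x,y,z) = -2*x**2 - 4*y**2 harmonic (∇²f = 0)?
No, ∇²f = -12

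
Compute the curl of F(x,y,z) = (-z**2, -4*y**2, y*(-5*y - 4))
(-10*y - 4, -2*z, 0)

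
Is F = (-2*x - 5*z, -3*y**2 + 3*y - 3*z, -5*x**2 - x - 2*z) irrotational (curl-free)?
No, ∇×F = (3, 10*x - 4, 0)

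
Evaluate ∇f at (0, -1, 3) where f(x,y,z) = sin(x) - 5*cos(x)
(1, 0, 0)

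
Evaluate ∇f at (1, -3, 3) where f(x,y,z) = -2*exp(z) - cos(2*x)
(2*sin(2), 0, -2*exp(3))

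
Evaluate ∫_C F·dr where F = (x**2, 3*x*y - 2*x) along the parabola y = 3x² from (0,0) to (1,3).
107/15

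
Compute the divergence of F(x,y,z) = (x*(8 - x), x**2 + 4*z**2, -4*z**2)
-2*x - 8*z + 8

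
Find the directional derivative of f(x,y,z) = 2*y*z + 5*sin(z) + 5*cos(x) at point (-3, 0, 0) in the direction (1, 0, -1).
5*sqrt(2)*(-1 + sin(3))/2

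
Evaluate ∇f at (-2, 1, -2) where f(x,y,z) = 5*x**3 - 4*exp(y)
(60, -4*E, 0)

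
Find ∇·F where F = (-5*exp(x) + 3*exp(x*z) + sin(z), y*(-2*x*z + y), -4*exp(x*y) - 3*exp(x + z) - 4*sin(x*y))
-2*x*z + 2*y + 3*z*exp(x*z) - 5*exp(x) - 3*exp(x + z)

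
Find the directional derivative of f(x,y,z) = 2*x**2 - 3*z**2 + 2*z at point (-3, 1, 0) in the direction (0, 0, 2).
2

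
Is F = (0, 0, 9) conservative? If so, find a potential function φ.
Yes, F is conservative. φ = 9*z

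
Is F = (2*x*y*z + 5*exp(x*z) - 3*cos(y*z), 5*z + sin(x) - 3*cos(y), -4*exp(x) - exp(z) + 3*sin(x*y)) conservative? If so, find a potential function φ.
No, ∇×F = (3*x*cos(x*y) - 5, 2*x*y + 5*x*exp(x*z) + 3*y*sin(y*z) - 3*y*cos(x*y) + 4*exp(x), -2*x*z - 3*z*sin(y*z) + cos(x)) ≠ 0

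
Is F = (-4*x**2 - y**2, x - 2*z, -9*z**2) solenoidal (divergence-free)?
No, ∇·F = -8*x - 18*z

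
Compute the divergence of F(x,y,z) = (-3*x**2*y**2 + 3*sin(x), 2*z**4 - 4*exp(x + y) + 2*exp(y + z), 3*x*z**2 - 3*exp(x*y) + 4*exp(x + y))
-6*x*y**2 + 6*x*z - 4*exp(x + y) + 2*exp(y + z) + 3*cos(x)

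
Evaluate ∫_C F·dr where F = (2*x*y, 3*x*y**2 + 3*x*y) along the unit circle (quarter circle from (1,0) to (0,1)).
1/3 + 3*pi/16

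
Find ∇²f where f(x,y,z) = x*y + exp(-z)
exp(-z)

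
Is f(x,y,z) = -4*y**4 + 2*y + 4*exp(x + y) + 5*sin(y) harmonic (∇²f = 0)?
No, ∇²f = -48*y**2 + 8*exp(x + y) - 5*sin(y)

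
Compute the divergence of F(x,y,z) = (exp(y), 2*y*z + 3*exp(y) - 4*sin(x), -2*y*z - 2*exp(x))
-2*y + 2*z + 3*exp(y)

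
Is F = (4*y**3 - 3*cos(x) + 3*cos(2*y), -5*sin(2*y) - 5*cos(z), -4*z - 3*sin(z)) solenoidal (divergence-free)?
No, ∇·F = 3*sin(x) - 10*cos(2*y) - 3*cos(z) - 4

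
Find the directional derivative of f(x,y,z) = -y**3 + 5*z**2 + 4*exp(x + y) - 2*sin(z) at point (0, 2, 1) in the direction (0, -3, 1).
sqrt(10)*(-6*exp(2) - cos(1) + 23)/5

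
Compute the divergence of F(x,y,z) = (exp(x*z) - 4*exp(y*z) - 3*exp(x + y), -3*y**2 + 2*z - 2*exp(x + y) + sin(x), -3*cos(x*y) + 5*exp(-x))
-6*y + z*exp(x*z) - 5*exp(x + y)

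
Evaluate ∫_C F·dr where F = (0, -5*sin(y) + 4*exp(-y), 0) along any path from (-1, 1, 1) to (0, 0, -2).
-5*cos(1) + 1 + 4*exp(-1)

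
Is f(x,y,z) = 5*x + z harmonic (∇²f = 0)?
Yes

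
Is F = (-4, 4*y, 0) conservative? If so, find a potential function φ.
Yes, F is conservative. φ = -4*x + 2*y**2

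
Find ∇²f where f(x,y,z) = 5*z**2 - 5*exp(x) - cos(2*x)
-5*exp(x) + 4*cos(2*x) + 10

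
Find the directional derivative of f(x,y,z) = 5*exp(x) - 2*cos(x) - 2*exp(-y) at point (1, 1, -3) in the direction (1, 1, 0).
sqrt(2)*(1 + E*sin(1) + 5*exp(2)/2)*exp(-1)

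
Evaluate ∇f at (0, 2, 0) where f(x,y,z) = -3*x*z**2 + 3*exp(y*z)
(0, 0, 6)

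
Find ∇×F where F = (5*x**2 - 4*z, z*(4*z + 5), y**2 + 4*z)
(2*y - 8*z - 5, -4, 0)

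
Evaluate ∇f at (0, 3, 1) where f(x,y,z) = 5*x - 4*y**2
(5, -24, 0)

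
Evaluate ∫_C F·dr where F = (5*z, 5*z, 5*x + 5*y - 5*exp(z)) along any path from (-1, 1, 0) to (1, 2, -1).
-10 - 5*exp(-1)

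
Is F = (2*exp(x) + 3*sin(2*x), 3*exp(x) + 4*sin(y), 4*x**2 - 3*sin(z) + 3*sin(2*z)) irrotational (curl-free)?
No, ∇×F = (0, -8*x, 3*exp(x))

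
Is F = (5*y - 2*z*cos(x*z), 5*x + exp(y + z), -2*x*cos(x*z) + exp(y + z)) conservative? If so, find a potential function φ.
Yes, F is conservative. φ = 5*x*y + exp(y + z) - 2*sin(x*z)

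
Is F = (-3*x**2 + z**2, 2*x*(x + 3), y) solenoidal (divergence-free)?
No, ∇·F = -6*x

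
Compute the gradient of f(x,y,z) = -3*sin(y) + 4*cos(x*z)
(-4*z*sin(x*z), -3*cos(y), -4*x*sin(x*z))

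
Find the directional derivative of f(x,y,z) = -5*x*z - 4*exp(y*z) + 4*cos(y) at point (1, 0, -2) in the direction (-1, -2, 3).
-41*sqrt(14)/14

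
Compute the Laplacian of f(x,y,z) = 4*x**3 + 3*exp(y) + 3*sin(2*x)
24*x + 3*exp(y) - 12*sin(2*x)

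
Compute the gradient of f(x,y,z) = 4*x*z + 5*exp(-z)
(4*z, 0, 4*x - 5*exp(-z))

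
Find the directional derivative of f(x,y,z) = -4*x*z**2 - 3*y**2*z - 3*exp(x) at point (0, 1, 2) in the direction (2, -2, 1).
-17/3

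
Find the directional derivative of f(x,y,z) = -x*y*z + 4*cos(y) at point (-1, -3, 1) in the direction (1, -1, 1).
-sqrt(3)*(4*sin(3) + 1)/3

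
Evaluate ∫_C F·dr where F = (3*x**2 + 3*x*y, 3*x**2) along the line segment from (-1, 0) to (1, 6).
14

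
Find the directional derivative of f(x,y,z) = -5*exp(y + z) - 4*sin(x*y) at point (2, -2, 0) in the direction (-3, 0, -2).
2*sqrt(13)*(5 - 12*exp(2)*cos(4))*exp(-2)/13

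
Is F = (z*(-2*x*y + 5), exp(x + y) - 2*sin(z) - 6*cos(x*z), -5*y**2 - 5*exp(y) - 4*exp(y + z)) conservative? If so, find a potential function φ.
No, ∇×F = (-6*x*sin(x*z) - 10*y - 5*exp(y) - 4*exp(y + z) + 2*cos(z), -2*x*y + 5, 2*x*z + 6*z*sin(x*z) + exp(x + y)) ≠ 0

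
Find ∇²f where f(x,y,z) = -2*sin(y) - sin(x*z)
x**2*sin(x*z) + z**2*sin(x*z) + 2*sin(y)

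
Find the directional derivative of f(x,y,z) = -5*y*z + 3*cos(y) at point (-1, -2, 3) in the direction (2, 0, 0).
0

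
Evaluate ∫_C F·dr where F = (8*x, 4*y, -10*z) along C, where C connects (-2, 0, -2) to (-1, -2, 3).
-29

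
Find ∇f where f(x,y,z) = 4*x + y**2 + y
(4, 2*y + 1, 0)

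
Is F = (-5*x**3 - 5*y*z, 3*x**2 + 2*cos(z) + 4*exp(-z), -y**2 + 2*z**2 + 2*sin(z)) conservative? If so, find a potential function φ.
No, ∇×F = (-2*y + 2*sin(z) + 4*exp(-z), -5*y, 6*x + 5*z) ≠ 0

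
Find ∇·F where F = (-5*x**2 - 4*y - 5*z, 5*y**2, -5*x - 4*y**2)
-10*x + 10*y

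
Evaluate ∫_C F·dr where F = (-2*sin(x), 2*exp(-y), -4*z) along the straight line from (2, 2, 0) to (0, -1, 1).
-2*E + 2*exp(-2) - 2*cos(2)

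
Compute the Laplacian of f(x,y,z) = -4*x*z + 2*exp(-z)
2*exp(-z)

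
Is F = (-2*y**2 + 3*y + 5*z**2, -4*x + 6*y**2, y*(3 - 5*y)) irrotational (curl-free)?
No, ∇×F = (3 - 10*y, 10*z, 4*y - 7)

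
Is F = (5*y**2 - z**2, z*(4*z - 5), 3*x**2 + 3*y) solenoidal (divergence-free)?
Yes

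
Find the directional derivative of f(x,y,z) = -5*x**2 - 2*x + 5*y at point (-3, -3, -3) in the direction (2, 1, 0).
61*sqrt(5)/5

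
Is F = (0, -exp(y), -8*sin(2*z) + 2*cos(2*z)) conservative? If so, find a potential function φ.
Yes, F is conservative. φ = -exp(y) + sin(2*z) + 4*cos(2*z)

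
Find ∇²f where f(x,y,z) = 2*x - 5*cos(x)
5*cos(x)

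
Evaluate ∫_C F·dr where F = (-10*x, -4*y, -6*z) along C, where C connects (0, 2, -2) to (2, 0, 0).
0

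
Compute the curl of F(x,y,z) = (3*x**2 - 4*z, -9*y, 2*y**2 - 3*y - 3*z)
(4*y - 3, -4, 0)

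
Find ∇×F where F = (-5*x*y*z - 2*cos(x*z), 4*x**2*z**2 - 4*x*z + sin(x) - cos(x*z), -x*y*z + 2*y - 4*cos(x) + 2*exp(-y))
(-8*x**2*z - x*z - x*sin(x*z) + 4*x + 2 - 2*exp(-y), -5*x*y + 2*x*sin(x*z) + y*z - 4*sin(x), 8*x*z**2 + 5*x*z + z*sin(x*z) - 4*z + cos(x))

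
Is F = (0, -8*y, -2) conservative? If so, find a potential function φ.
Yes, F is conservative. φ = -4*y**2 - 2*z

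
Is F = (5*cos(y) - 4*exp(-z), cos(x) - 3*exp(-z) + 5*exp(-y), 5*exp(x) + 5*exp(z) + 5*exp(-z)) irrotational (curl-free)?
No, ∇×F = (-3*exp(-z), -5*exp(x) + 4*exp(-z), -sin(x) + 5*sin(y))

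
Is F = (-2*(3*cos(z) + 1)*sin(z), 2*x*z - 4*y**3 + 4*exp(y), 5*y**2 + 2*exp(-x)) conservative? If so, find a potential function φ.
No, ∇×F = (-2*x + 10*y, -2*cos(z) - 6*cos(2*z) + 2*exp(-x), 2*z) ≠ 0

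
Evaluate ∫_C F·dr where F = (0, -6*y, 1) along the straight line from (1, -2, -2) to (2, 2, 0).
2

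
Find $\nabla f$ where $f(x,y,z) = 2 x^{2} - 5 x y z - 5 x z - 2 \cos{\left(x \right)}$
(4*x - 5*y*z - 5*z + 2*sin(x), -5*x*z, 5*x*(-y - 1))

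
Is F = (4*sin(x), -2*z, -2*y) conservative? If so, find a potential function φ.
Yes, F is conservative. φ = -2*y*z - 4*cos(x)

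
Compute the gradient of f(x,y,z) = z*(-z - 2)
(0, 0, -2*z - 2)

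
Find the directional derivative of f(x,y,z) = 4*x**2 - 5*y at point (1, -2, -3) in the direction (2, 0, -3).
16*sqrt(13)/13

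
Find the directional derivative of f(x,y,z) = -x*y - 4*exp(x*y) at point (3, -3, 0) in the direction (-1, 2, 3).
9*sqrt(14)*(-exp(9) - 4)*exp(-9)/14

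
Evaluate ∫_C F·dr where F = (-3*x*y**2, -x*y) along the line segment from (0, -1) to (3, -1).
-27/2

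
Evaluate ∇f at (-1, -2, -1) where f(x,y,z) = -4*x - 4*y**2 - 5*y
(-4, 11, 0)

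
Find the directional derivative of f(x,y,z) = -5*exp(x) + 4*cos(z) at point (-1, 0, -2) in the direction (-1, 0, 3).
sqrt(10)*(5 + 12*E*sin(2))*exp(-1)/10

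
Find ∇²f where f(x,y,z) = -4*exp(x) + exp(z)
-4*exp(x) + exp(z)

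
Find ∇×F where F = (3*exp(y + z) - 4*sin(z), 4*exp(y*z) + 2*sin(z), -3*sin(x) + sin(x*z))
(-4*y*exp(y*z) - 2*cos(z), -z*cos(x*z) + 3*exp(y + z) + 3*cos(x) - 4*cos(z), -3*exp(y + z))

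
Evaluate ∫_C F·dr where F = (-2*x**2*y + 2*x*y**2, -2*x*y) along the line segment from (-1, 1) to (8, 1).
-279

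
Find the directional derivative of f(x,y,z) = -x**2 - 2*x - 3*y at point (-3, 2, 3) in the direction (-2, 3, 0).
-17*sqrt(13)/13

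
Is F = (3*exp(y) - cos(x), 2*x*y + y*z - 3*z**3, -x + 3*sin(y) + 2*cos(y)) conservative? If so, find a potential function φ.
No, ∇×F = (-y + 9*z**2 - 2*sin(y) + 3*cos(y), 1, 2*y - 3*exp(y)) ≠ 0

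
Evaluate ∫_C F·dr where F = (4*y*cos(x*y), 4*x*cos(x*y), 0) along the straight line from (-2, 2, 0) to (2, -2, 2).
0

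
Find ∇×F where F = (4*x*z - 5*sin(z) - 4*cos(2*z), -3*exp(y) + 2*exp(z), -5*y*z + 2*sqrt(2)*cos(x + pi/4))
(-5*z - 2*exp(z), 4*x + 8*sin(2*z) + 2*sqrt(2)*sin(x + pi/4) - 5*cos(z), 0)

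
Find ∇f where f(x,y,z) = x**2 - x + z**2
(2*x - 1, 0, 2*z)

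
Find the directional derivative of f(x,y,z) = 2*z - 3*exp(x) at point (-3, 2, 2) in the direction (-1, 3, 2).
sqrt(14)*(3 + 4*exp(3))*exp(-3)/14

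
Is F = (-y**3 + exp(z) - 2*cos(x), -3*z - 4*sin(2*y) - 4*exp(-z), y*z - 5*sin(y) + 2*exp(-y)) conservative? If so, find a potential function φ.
No, ∇×F = (z - 5*cos(y) + 3 - 4*exp(-z) - 2*exp(-y), exp(z), 3*y**2) ≠ 0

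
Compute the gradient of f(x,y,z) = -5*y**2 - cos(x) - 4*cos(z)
(sin(x), -10*y, 4*sin(z))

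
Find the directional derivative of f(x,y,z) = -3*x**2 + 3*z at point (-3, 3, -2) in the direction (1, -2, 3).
27*sqrt(14)/14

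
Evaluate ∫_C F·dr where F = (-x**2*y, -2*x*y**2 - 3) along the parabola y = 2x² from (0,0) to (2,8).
-21768/35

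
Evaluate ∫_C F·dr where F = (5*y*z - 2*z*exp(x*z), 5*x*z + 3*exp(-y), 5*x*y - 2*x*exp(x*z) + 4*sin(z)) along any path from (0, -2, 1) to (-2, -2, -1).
-18 - 2*exp(2)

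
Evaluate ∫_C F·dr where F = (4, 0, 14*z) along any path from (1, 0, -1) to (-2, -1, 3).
44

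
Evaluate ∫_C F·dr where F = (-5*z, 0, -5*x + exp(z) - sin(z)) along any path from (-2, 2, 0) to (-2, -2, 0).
0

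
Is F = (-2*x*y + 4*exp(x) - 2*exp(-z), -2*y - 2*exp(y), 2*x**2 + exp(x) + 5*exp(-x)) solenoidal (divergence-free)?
No, ∇·F = -2*y + 4*exp(x) - 2*exp(y) - 2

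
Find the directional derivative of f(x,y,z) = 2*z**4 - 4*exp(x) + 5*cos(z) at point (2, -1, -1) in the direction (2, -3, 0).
-8*sqrt(13)*exp(2)/13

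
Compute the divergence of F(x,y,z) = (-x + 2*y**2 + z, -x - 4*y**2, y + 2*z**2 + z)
-8*y + 4*z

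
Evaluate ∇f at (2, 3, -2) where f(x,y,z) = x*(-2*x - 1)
(-9, 0, 0)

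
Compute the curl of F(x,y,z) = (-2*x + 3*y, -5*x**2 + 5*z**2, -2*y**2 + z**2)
(-4*y - 10*z, 0, -10*x - 3)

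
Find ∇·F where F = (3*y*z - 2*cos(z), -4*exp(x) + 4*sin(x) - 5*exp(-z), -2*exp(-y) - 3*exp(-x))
0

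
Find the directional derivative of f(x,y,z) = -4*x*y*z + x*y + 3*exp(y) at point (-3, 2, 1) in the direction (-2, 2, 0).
3*sqrt(2)*(5 + exp(2))/2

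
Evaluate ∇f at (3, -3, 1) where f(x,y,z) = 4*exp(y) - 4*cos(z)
(0, 4*exp(-3), 4*sin(1))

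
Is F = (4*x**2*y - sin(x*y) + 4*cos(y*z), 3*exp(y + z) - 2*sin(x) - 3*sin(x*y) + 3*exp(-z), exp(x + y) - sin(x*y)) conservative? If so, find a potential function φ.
No, ∇×F = (((-x*cos(x*y) + exp(x + y) - 3*exp(y + z))*exp(z) + 3)*exp(-z), -4*y*sin(y*z) + y*cos(x*y) - exp(x + y), -4*x**2 + x*cos(x*y) - 3*y*cos(x*y) + 4*z*sin(y*z) - 2*cos(x)) ≠ 0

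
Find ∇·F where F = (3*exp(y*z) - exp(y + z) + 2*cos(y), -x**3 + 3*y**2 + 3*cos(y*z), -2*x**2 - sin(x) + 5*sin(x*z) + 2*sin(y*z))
5*x*cos(x*z) + 2*y*cos(y*z) + 6*y - 3*z*sin(y*z)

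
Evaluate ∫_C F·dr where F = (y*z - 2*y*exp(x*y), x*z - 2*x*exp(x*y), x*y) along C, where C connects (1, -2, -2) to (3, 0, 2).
-6 + 2*exp(-2)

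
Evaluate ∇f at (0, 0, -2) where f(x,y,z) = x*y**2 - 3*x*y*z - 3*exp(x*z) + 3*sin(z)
(6, 0, 3*cos(2))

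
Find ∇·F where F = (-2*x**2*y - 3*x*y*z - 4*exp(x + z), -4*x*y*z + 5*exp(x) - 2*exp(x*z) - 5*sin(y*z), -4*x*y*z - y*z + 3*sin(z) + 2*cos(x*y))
-8*x*y - 4*x*z - 3*y*z - y - 5*z*cos(y*z) - 4*exp(x + z) + 3*cos(z)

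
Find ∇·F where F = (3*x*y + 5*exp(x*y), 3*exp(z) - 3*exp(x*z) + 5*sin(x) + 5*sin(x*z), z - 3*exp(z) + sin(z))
5*y*exp(x*y) + 3*y - 3*exp(z) + cos(z) + 1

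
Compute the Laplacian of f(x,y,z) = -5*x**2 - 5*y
-10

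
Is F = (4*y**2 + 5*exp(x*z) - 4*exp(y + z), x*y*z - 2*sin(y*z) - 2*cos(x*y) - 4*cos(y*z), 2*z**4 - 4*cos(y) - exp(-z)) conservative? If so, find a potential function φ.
No, ∇×F = (-x*y - 4*y*sin(y*z) + 2*y*cos(y*z) + 4*sin(y), 5*x*exp(x*z) - 4*exp(y + z), y*z + 2*y*sin(x*y) - 8*y + 4*exp(y + z)) ≠ 0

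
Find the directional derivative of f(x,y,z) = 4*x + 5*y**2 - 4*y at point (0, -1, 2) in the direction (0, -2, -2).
7*sqrt(2)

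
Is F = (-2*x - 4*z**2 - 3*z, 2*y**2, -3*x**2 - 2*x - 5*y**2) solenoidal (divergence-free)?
No, ∇·F = 4*y - 2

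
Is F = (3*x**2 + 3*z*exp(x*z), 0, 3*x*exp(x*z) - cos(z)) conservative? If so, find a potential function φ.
Yes, F is conservative. φ = x**3 + 3*exp(x*z) - sin(z)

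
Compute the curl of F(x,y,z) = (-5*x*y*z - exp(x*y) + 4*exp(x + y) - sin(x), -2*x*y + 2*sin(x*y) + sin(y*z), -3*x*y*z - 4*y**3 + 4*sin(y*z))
(-3*x*z - 12*y**2 - y*cos(y*z) + 4*z*cos(y*z), y*(-5*x + 3*z), 5*x*z + x*exp(x*y) + 2*y*cos(x*y) - 2*y - 4*exp(x + y))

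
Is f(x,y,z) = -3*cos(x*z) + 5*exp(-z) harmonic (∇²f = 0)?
No, ∇²f = (3*(x**2 + z**2)*exp(z)*cos(x*z) + 5)*exp(-z)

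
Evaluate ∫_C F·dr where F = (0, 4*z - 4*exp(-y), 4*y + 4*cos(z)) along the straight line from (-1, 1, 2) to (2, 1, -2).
-16 - 8*sin(2)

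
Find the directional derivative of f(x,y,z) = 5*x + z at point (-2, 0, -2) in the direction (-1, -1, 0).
-5*sqrt(2)/2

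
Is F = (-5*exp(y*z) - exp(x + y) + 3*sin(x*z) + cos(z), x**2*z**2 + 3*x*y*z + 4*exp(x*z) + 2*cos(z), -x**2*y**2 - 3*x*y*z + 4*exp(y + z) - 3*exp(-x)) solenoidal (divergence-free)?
No, ∇·F = -3*x*y + 3*x*z + 3*z*cos(x*z) - exp(x + y) + 4*exp(y + z)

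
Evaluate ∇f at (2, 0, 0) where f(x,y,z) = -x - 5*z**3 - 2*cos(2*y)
(-1, 0, 0)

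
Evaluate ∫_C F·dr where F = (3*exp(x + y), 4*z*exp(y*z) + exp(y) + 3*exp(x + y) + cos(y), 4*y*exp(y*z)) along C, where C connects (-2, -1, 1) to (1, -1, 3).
-4*exp(-1) + exp(-3) + 3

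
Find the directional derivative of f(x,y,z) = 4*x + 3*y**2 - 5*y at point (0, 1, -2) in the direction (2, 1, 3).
9*sqrt(14)/14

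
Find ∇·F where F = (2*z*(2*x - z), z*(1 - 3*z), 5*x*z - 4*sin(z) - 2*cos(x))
5*x + 4*z - 4*cos(z)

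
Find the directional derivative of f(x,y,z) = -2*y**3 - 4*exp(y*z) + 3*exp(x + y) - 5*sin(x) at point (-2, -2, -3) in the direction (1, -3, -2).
sqrt(14)*(-52*exp(10) - 6 - 5*exp(4)*cos(2) + 72*exp(4))*exp(-4)/14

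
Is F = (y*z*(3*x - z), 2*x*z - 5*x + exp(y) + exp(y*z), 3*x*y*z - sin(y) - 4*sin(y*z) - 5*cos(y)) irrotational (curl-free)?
No, ∇×F = (3*x*z - 2*x - y*exp(y*z) - 4*z*cos(y*z) + 5*sin(y) - cos(y), y*(3*x - 5*z), -z*(3*x - z) + 2*z - 5)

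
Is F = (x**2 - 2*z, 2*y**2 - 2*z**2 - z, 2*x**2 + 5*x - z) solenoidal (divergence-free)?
No, ∇·F = 2*x + 4*y - 1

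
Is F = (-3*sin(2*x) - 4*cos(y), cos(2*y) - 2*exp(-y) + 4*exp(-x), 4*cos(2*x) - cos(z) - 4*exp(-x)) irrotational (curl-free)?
No, ∇×F = (0, 8*sin(2*x) - 4*exp(-x), -4*sin(y) - 4*exp(-x))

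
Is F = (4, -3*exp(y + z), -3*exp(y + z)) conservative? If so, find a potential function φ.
Yes, F is conservative. φ = 4*x - 3*exp(y + z)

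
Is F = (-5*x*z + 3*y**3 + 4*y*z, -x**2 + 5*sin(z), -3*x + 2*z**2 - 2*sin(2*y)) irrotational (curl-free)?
No, ∇×F = (-4*cos(2*y) - 5*cos(z), -5*x + 4*y + 3, -2*x - 9*y**2 - 4*z)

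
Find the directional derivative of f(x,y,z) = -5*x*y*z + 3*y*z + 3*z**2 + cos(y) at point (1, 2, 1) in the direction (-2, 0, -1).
18*sqrt(5)/5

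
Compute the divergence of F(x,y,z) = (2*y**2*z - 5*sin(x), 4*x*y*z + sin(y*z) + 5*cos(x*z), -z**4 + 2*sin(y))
4*x*z - 4*z**3 + z*cos(y*z) - 5*cos(x)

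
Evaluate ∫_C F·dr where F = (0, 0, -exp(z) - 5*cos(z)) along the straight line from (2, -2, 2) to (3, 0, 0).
-1 + 5*sin(2) + exp(2)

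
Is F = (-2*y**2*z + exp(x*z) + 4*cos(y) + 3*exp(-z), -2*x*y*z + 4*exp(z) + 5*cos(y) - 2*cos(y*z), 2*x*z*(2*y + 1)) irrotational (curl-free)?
No, ∇×F = (2*x*y + 4*x*z - 2*y*sin(y*z) - 4*exp(z), x*exp(x*z) - 2*y**2 - 4*y*z - 2*z - 3*exp(-z), 2*y*z + 4*sin(y))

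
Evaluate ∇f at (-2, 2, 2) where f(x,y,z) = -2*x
(-2, 0, 0)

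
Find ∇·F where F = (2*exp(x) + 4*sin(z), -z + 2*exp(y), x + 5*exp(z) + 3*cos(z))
2*exp(x) + 2*exp(y) + 5*exp(z) - 3*sin(z)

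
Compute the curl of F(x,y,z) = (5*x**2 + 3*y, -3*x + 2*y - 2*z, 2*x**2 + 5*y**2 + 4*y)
(10*y + 6, -4*x, -6)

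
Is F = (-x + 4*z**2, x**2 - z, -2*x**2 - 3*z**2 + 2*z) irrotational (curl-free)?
No, ∇×F = (1, 4*x + 8*z, 2*x)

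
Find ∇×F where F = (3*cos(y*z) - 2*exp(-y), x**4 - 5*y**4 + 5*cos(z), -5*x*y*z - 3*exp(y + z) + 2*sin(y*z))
(-5*x*z + 2*z*cos(y*z) - 3*exp(y + z) + 5*sin(z), y*(5*z - 3*sin(y*z)), 4*x**3 + 3*z*sin(y*z) - 2*exp(-y))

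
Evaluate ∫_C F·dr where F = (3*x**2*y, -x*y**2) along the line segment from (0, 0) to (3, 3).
81/2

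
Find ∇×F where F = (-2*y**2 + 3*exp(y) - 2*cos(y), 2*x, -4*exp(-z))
(0, 0, 4*y - 3*exp(y) - 2*sin(y) + 2)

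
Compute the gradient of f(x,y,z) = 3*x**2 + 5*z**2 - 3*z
(6*x, 0, 10*z - 3)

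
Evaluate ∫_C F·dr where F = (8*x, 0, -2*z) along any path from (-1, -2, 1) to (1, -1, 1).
0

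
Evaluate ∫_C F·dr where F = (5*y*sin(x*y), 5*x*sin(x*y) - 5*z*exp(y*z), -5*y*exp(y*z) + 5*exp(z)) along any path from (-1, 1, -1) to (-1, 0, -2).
-10 + 5*exp(-2) + 5*cos(1)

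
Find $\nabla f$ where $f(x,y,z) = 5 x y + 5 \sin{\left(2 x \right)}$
(5*y + 10*cos(2*x), 5*x, 0)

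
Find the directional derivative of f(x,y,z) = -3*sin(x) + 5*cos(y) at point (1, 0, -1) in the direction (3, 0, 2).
-9*sqrt(13)*cos(1)/13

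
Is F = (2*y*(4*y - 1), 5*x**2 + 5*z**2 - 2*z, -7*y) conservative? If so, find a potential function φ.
No, ∇×F = (-10*z - 5, 0, 10*x - 16*y + 2) ≠ 0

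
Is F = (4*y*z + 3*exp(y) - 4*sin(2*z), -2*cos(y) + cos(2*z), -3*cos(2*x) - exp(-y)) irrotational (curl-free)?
No, ∇×F = (2*sin(2*z) + exp(-y), 4*y - 6*sin(2*x) - 8*cos(2*z), -4*z - 3*exp(y))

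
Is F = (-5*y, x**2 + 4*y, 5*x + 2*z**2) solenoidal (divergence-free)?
No, ∇·F = 4*z + 4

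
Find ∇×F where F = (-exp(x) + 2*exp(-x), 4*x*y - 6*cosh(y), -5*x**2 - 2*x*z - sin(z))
(0, 10*x + 2*z, 4*y)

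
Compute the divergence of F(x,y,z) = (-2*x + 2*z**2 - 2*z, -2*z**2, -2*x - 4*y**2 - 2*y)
-2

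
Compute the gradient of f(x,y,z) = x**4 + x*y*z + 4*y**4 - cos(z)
(4*x**3 + y*z, x*z + 16*y**3, x*y + sin(z))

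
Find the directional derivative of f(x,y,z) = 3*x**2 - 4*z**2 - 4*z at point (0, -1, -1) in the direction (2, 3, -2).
-8*sqrt(17)/17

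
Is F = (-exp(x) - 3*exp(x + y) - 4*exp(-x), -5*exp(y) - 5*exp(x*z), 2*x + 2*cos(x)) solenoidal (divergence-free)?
No, ∇·F = -exp(x) - 5*exp(y) - 3*exp(x + y) + 4*exp(-x)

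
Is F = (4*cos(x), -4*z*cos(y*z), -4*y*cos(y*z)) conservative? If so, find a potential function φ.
Yes, F is conservative. φ = 4*sin(x) - 4*sin(y*z)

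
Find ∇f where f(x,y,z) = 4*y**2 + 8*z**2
(0, 8*y, 16*z)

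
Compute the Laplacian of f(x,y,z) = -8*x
0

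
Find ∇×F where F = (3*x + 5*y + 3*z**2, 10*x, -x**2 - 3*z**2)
(0, 2*x + 6*z, 5)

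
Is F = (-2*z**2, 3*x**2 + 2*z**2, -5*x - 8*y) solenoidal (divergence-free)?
Yes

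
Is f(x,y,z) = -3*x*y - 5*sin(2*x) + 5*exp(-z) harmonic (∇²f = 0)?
No, ∇²f = 20*sin(2*x) + 5*exp(-z)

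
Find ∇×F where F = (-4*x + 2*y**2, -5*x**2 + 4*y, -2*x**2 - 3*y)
(-3, 4*x, -10*x - 4*y)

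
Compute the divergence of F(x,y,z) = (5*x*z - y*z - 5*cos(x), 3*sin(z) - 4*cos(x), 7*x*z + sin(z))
7*x + 5*z + 5*sin(x) + cos(z)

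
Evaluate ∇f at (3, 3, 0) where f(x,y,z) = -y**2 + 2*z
(0, -6, 2)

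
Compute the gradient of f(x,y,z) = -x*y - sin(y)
(-y, -x - cos(y), 0)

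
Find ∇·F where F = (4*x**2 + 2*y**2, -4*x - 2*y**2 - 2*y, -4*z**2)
8*x - 4*y - 8*z - 2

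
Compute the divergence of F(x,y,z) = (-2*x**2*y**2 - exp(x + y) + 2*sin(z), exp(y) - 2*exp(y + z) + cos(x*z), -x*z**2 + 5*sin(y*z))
-4*x*y**2 - 2*x*z + 5*y*cos(y*z) + exp(y) - exp(x + y) - 2*exp(y + z)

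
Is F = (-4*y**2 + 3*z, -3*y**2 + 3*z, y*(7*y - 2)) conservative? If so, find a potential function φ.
No, ∇×F = (14*y - 5, 3, 8*y) ≠ 0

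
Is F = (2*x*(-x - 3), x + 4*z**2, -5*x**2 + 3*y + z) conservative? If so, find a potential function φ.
No, ∇×F = (3 - 8*z, 10*x, 1) ≠ 0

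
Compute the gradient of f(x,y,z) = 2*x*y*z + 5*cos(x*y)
(y*(2*z - 5*sin(x*y)), x*(2*z - 5*sin(x*y)), 2*x*y)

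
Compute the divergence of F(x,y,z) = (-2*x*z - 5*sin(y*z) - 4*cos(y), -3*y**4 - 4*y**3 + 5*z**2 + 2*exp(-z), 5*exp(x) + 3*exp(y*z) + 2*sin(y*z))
-12*y**3 - 12*y**2 + 3*y*exp(y*z) + 2*y*cos(y*z) - 2*z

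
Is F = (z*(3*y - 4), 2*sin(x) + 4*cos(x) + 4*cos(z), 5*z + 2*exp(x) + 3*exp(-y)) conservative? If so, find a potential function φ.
No, ∇×F = (4*sin(z) - 3*exp(-y), 3*y - 2*exp(x) - 4, -3*z - 4*sin(x) + 2*cos(x)) ≠ 0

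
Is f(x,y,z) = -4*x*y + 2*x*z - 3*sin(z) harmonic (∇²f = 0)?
No, ∇²f = 3*sin(z)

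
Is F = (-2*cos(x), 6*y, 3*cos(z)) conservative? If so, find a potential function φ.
Yes, F is conservative. φ = 3*y**2 - 2*sin(x) + 3*sin(z)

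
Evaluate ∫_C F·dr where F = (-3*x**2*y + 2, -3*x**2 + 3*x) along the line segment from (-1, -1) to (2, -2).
93/4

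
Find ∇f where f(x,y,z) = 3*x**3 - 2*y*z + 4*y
(9*x**2, 4 - 2*z, -2*y)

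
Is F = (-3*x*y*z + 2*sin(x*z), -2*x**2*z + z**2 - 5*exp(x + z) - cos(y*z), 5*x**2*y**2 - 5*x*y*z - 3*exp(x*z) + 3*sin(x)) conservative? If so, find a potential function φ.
No, ∇×F = (10*x**2*y + 2*x**2 - 5*x*z - y*sin(y*z) - 2*z + 5*exp(x + z), -10*x*y**2 - 3*x*y + 2*x*cos(x*z) + 5*y*z + 3*z*exp(x*z) - 3*cos(x), -x*z - 5*exp(x + z)) ≠ 0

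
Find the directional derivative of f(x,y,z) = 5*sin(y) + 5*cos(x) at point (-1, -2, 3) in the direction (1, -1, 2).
5*sqrt(6)*(-cos(2) + sin(1))/6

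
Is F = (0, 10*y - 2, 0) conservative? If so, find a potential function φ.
Yes, F is conservative. φ = y*(5*y - 2)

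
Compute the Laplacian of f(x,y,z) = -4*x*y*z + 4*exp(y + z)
8*exp(y + z)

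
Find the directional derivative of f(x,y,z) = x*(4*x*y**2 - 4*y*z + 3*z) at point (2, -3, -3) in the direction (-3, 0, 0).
-99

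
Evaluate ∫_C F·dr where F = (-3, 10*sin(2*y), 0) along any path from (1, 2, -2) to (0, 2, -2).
3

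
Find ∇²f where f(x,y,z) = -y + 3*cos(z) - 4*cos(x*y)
4*x**2*cos(x*y) + 4*y**2*cos(x*y) - 3*cos(z)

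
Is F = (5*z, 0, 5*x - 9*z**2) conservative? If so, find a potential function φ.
Yes, F is conservative. φ = z*(5*x - 3*z**2)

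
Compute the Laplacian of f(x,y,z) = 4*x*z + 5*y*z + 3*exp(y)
3*exp(y)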